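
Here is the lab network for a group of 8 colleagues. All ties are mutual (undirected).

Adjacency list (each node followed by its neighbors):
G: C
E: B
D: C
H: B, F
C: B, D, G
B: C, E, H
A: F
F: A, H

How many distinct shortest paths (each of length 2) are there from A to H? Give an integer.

The shortest distance is 2, and the only length-2 path is A–F–H. So there is exactly 1 shortest path.

1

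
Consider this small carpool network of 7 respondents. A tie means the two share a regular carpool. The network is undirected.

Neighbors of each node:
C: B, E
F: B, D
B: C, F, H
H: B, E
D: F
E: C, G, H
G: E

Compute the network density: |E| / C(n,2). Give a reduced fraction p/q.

There are 7 edges and 7 nodes, so the maximum possible is C(7,2) = 21.
Density = 7/21 = 1/3.

1/3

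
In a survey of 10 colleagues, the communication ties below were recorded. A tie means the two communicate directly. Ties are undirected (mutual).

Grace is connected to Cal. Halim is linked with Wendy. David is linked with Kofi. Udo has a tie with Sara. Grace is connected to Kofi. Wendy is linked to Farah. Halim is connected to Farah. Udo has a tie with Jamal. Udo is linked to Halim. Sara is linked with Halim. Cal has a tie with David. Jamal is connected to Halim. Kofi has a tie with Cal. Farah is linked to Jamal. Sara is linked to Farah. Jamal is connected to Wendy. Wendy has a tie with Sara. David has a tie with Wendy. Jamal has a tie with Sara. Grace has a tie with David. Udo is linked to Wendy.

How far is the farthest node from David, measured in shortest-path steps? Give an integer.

Distances from David: Cal:1, Farah:2, Grace:1, Halim:2, Jamal:2, Kofi:1, Sara:2, Udo:2, Wendy:1.
The largest is 2 (to Sara, Halim, Jamal, Udo, and Farah), so the eccentricity of David is 2.

2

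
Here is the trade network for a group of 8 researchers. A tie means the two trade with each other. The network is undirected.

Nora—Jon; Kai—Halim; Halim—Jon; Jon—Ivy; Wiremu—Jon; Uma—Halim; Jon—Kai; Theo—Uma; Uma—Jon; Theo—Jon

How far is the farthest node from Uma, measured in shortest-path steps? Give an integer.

Distances from Uma: Halim:1, Ivy:2, Jon:1, Kai:2, Nora:2, Theo:1, Wiremu:2.
The largest is 2 (to Wiremu, Ivy, Kai, and Nora), so the eccentricity of Uma is 2.

2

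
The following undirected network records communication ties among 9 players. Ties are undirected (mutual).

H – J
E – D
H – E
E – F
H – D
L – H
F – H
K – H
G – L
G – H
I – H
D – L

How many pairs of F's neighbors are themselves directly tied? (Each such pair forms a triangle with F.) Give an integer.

1

F's neighbors: E and H.
Neighbor pairs that are themselves tied: F–E–H. Each forms one triangle with F, for 1 in total.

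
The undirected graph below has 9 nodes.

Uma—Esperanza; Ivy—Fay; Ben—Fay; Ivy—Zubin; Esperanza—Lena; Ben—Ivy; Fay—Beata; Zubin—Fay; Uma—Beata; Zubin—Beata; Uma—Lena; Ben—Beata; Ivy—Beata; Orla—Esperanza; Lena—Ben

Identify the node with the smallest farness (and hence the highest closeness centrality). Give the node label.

Beata

Farness (sum of distances to all others) for each node — Beata:12, Ben:13, Esperanza:16, Fay:15, Ivy:15, Lena:14, Orla:23, Uma:13, Zubin:17.
The smallest farness is 12, for Beata, so Beata has the highest closeness.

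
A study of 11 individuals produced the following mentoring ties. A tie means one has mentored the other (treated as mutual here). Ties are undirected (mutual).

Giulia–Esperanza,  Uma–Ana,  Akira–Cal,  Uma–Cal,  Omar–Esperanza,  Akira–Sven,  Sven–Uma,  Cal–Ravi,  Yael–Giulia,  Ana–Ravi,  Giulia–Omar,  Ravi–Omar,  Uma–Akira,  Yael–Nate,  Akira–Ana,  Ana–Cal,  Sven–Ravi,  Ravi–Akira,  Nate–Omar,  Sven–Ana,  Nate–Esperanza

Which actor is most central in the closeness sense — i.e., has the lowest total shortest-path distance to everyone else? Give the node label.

Farness (sum of distances to all others) for each node — Akira:20, Ana:20, Cal:21, Esperanza:23, Giulia:23, Nate:23, Omar:17, Ravi:16, Sven:21, Uma:26, Yael:30.
The smallest farness is 16, for Ravi, so Ravi has the highest closeness.

Ravi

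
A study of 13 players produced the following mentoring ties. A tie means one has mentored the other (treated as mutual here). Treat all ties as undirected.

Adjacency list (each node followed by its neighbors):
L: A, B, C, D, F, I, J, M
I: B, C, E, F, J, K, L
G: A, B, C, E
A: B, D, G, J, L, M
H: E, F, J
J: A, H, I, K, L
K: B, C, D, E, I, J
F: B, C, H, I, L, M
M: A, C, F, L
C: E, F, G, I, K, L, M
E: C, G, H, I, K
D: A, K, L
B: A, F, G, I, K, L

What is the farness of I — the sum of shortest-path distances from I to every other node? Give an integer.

Distances from I: A:2, B:1, C:1, D:2, E:1, F:1, G:2, H:2, J:1, K:1, L:1, M:2.
Sum = 2 + 1 + 1 + 2 + 1 + 1 + 2 + 2 + 1 + 1 + 1 + 2 = 17.

17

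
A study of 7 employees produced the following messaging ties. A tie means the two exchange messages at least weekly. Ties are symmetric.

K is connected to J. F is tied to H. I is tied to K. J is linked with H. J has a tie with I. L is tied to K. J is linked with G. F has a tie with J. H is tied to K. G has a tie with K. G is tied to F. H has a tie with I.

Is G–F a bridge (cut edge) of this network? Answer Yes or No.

Even without that edge, G still reaches F via G – J – F, so the network stays connected. Not a bridge.

No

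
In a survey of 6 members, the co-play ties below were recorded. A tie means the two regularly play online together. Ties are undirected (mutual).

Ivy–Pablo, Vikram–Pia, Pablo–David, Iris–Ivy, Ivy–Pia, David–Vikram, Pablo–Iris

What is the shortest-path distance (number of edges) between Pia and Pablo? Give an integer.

2

One shortest route is Pia – Ivy – Pablo, which uses 2 edges, and Pia and Pablo are not directly tied, so nothing shorter exists. So d(Pia,Pablo) = 2.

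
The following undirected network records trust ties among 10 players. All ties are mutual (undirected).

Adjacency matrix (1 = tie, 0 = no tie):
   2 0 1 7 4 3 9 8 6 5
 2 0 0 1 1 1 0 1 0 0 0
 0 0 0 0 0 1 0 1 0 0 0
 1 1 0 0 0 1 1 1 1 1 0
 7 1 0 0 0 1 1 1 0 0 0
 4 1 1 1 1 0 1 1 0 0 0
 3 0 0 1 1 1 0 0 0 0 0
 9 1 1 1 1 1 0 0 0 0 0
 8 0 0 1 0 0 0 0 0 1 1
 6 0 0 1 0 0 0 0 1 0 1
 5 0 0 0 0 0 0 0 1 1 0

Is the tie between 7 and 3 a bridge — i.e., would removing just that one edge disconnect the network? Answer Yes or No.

Even without that edge, 7 still reaches 3 via 7 – 4 – 3, so the network stays connected. Not a bridge.

No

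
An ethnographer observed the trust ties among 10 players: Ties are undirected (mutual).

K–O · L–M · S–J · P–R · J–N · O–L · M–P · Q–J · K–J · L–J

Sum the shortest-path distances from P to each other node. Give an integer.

Distances from P: J:3, K:4, L:2, M:1, N:4, O:3, Q:4, R:1, S:4.
Sum = 3 + 4 + 2 + 1 + 4 + 3 + 4 + 1 + 4 = 26.

26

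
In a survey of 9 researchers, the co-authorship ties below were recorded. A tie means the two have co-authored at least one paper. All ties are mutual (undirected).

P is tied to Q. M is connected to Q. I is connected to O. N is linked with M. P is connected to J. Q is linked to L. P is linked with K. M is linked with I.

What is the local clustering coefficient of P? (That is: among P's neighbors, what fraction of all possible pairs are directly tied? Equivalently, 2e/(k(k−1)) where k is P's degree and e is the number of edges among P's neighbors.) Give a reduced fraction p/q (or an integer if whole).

0

P's neighbors: J, K, and Q (k = 3).
Possible neighbor pairs: C(3,2) = 3. Edges among them: none → e = 0.
Clustering(P) = 0/3 = 0.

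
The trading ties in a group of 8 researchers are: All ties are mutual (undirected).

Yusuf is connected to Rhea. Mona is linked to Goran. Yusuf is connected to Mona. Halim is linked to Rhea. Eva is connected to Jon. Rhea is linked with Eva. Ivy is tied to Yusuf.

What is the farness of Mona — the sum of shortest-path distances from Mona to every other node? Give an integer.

Distances from Mona: Eva:3, Goran:1, Halim:3, Ivy:2, Jon:4, Rhea:2, Yusuf:1.
Sum = 3 + 1 + 3 + 2 + 4 + 2 + 1 = 16.

16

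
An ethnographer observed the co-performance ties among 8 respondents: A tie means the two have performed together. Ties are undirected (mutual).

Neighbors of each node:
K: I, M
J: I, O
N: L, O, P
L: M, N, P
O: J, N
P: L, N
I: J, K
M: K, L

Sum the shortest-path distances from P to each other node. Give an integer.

Distances from P: I:4, J:3, K:3, L:1, M:2, N:1, O:2.
Sum = 4 + 3 + 3 + 1 + 2 + 1 + 2 = 16.

16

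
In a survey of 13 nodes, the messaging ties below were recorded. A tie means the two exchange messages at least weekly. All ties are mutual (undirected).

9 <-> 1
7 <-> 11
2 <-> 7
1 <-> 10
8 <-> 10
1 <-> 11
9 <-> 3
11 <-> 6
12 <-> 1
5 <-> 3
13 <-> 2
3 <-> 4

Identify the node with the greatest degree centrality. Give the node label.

1

Degrees — 1:4, 2:2, 3:3, 4:1, 5:1, 6:1, 7:2, 8:1, 9:2, 10:2, 11:3, 12:1, 13:1.
The maximum is 4, attained only by 1.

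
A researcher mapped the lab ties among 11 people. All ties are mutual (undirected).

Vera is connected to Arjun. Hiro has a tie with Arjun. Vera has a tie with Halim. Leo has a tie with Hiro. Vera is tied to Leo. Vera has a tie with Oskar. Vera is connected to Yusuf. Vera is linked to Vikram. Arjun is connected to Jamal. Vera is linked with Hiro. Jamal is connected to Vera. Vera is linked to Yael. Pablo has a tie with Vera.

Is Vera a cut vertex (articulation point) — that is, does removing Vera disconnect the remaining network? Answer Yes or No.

Removing Vera leaves {Oskar} with no path to {Yusuf}, so the network splits into 7 components. Vera is a cut vertex.

Yes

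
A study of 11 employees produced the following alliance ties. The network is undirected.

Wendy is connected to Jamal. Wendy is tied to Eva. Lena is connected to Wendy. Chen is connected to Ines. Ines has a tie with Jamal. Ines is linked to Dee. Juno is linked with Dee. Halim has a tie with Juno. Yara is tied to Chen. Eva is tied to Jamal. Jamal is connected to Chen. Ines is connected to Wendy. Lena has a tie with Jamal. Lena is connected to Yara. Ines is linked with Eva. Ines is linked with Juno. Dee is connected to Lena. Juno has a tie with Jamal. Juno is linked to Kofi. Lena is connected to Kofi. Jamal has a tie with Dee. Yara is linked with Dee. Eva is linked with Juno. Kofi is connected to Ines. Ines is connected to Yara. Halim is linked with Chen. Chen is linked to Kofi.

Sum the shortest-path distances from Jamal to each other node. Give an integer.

13

Distances from Jamal: Chen:1, Dee:1, Eva:1, Halim:2, Ines:1, Juno:1, Kofi:2, Lena:1, Wendy:1, Yara:2.
Sum = 1 + 1 + 1 + 2 + 1 + 1 + 2 + 1 + 1 + 2 = 13.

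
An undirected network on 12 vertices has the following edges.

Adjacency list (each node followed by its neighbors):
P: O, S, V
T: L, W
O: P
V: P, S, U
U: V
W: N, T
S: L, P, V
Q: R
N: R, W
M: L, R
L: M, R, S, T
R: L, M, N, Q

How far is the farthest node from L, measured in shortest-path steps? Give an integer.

3

Distances from L: M:1, N:2, O:3, P:2, Q:2, R:1, S:1, T:1, U:3, V:2, W:2.
The largest is 3 (to U and O), so the eccentricity of L is 3.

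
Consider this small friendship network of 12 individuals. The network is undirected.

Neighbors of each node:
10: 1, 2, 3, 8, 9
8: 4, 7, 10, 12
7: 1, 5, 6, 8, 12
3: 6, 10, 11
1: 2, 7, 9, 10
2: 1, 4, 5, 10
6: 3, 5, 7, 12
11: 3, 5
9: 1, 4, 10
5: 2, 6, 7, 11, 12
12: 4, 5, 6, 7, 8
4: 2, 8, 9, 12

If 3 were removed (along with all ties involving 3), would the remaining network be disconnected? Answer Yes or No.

No

Even without 3, every remaining node can still reach every other (the residual graph is connected), so 3 is not a cut vertex.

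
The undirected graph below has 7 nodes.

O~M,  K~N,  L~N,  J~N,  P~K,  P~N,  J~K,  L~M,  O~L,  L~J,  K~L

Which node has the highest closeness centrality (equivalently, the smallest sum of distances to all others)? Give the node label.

L

Farness (sum of distances to all others) for each node — J:9, K:8, L:7, M:11, N:8, O:11, P:12.
The smallest farness is 7, for L, so L has the highest closeness.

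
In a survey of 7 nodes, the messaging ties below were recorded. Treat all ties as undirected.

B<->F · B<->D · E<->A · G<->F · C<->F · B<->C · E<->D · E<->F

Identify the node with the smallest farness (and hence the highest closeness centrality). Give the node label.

Farness (sum of distances to all others) for each node — A:14, B:10, C:11, D:11, E:9, F:8, G:13.
The smallest farness is 8, for F, so F has the highest closeness.

F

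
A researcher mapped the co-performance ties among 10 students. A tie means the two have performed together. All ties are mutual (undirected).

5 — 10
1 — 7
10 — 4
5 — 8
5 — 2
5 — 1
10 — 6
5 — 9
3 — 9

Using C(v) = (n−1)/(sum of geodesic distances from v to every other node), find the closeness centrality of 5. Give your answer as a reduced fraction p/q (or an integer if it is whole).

9/13

Distances from 5: 1:1, 2:1, 3:2, 4:2, 6:2, 7:2, 8:1, 9:1, 10:1. Sum = 13.
n = 10, so closeness = 9/13.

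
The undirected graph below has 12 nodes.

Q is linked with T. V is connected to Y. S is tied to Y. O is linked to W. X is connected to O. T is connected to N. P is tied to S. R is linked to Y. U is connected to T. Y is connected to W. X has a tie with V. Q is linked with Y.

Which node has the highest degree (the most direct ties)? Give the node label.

Degrees — N:1, O:2, P:1, Q:2, R:1, S:2, T:3, U:1, V:2, W:2, X:2, Y:5.
The maximum is 5, attained only by Y.

Y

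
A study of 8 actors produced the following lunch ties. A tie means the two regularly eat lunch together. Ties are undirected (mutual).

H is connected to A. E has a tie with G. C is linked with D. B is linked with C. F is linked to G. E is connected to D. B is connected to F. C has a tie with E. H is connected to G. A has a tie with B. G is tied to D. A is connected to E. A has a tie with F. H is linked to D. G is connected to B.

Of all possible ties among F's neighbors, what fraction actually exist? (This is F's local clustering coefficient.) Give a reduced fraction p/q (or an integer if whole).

F's neighbors: A, B, and G (k = 3).
Possible neighbor pairs: C(3,2) = 3. Edges among them: A–B, B–G → e = 2.
Clustering(F) = 2/3.

2/3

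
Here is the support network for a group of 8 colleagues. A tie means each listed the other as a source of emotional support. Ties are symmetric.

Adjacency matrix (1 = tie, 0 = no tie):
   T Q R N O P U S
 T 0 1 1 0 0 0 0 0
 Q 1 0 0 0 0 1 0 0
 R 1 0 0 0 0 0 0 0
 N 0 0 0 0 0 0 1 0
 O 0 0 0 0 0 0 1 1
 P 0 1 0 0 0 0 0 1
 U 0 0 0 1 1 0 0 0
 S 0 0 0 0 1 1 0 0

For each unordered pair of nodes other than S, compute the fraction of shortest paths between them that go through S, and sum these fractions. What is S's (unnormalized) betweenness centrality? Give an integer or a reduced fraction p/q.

12

Pairs whose geodesics pass through S — T–N: 1; T–O: 1; T–U: 1; Q–N: 1; Q–O: 1; Q–U: 1; R–N: 1; R–O: 1; R–U: 1; N–P: 1; O–P: 1; P–U: 1.
All other pairs contribute 0.
Summing the contributions gives betweenness(S) = 12.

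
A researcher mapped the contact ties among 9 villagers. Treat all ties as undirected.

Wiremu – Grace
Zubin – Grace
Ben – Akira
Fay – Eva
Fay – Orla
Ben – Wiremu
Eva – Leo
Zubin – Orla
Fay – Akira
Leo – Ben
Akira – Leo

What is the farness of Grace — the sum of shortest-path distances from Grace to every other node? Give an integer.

19

Distances from Grace: Akira:3, Ben:2, Eva:4, Fay:3, Leo:3, Orla:2, Wiremu:1, Zubin:1.
Sum = 3 + 2 + 4 + 3 + 3 + 2 + 1 + 1 = 19.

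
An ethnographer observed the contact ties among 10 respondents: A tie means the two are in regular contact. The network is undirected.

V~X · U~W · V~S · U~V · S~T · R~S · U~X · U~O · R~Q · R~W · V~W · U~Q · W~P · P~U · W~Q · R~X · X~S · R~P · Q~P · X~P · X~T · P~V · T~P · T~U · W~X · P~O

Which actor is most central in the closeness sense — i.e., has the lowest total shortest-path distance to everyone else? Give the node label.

Farness (sum of distances to all others) for each node — O:17, P:10, Q:14, R:13, S:15, T:14, U:11, V:13, W:12, X:11.
The smallest farness is 10, for P, so P has the highest closeness.

P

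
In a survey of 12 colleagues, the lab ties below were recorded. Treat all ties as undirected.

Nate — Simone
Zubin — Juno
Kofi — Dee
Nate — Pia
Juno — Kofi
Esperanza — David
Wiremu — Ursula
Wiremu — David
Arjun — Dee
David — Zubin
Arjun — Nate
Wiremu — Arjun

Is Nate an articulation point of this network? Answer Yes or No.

Removing Nate leaves {Simone} with no path to {Arjun, David, Dee, Esperanza, Juno, Kofi, Ursula, Wiremu, and Zubin}, so the network splits into 3 components. Nate is a cut vertex.

Yes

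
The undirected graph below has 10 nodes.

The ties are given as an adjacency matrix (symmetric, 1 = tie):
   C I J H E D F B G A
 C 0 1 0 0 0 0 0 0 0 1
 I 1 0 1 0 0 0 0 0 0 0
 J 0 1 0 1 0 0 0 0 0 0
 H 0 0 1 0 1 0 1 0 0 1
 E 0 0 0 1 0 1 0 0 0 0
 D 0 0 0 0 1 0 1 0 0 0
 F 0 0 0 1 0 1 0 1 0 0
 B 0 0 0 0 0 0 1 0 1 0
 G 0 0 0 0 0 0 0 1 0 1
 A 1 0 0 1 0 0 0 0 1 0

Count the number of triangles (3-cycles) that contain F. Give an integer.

0

F's neighbors are B, D, and H, but none of them are tied to each other, so no triangle contains F.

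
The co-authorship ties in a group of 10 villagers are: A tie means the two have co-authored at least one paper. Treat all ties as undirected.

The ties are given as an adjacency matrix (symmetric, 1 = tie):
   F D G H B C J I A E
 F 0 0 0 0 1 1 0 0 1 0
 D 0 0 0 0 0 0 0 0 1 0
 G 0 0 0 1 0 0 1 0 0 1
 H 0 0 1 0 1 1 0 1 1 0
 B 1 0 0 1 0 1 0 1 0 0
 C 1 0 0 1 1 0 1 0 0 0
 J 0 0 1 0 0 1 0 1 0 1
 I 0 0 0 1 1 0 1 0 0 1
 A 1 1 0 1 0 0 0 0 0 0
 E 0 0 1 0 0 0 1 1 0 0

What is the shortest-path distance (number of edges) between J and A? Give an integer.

3

One shortest route is J – C – F – A, which uses 3 edges, and at distance 2 from J we only reach {B, F, H}, which does not include A. So d(J,A) = 3.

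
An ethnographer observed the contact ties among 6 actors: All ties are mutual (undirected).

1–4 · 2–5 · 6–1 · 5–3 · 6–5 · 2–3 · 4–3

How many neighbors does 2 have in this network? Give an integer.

2 is directly tied to 3 and 5. That is 2 neighbors, so the degree of 2 is 2.

2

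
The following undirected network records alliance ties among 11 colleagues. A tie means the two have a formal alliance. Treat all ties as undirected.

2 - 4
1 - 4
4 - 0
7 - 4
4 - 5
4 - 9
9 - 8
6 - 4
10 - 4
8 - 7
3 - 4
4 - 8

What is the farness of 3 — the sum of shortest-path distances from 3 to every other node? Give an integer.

Distances from 3: 0:2, 1:2, 2:2, 4:1, 5:2, 6:2, 7:2, 8:2, 9:2, 10:2.
Sum = 2 + 2 + 2 + 1 + 2 + 2 + 2 + 2 + 2 + 2 = 19.

19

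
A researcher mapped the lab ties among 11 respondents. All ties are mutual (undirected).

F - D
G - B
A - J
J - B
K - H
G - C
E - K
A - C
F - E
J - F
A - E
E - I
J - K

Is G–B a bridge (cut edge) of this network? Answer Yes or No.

Even without that edge, G still reaches B via G – C – A – J – B, so the network stays connected. Not a bridge.

No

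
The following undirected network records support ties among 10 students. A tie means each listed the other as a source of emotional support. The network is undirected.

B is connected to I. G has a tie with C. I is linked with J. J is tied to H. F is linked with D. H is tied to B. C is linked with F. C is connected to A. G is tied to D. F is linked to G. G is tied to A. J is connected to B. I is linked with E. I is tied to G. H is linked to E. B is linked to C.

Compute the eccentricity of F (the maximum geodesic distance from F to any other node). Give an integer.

Distances from F: A:2, B:2, C:1, D:1, E:3, G:1, H:3, I:2, J:3.
The largest is 3 (to J, E, and H), so the eccentricity of F is 3.

3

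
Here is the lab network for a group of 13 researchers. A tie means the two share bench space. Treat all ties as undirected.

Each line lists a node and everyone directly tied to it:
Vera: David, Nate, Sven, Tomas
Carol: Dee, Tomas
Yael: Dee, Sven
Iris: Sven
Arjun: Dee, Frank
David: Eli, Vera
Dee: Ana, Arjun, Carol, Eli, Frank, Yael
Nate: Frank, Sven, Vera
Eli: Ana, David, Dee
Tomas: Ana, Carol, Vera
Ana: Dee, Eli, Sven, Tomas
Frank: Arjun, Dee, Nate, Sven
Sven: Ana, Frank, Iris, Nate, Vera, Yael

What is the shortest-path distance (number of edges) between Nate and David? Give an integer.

2

One shortest route is Nate – Vera – David, which uses 2 edges, and Nate and David are not directly tied, so nothing shorter exists. So d(Nate,David) = 2.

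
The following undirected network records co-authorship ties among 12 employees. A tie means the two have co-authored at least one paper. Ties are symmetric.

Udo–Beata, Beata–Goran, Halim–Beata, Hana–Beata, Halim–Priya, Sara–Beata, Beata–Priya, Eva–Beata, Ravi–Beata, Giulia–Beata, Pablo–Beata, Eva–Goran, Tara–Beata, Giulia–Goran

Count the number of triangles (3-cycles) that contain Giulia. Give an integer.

1

Giulia's neighbors: Beata and Goran.
Neighbor pairs that are themselves tied: Giulia–Beata–Goran. Each forms one triangle with Giulia, for 1 in total.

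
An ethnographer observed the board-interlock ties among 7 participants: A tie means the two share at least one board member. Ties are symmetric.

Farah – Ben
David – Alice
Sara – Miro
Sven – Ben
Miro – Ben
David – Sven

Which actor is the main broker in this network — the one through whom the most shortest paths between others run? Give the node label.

Ben

Unnormalized betweenness of each node: Alice:0, Ben:11, David:5, Farah:0, Miro:5, Sara:0, Sven:8.
Ben has the largest value, 11, making it the main broker — the node through which the most shortest paths run.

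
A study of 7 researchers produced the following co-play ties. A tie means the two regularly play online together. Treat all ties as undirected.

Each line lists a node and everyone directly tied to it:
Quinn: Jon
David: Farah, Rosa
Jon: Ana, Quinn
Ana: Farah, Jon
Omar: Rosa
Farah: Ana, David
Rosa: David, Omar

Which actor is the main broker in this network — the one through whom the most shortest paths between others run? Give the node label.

Farah

Unnormalized betweenness of each node: Ana:8, David:8, Farah:9, Jon:5, Omar:0, Quinn:0, Rosa:5.
Farah has the largest value, 9, making it the main broker — the node through which the most shortest paths run.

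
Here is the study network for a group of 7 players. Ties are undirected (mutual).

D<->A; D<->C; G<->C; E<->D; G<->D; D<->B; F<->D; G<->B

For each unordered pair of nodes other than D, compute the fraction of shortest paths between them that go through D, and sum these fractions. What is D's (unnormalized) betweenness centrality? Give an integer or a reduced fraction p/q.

25/2

Pairs whose geodesics pass through D — A–F: 1; A–B: 1; A–E: 1; A–C: 1; A–G: 1; F–B: 1; F–E: 1; F–C: 1; F–G: 1; B–E: 1; B–C: 1/2; E–C: 1; E–G: 1.
All other pairs contribute 0.
Summing the contributions gives betweenness(D) = 25/2.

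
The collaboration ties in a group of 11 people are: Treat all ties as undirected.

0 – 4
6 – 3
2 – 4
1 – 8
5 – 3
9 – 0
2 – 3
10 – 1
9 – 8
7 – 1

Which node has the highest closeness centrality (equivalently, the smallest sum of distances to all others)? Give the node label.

Farness (sum of distances to all others) for each node — 0:28, 1:37, 2:32, 3:37, 4:29, 5:46, 6:46, 7:46, 8:32, 9:29, 10:46.
The smallest farness is 28, for 0, so 0 has the highest closeness.

0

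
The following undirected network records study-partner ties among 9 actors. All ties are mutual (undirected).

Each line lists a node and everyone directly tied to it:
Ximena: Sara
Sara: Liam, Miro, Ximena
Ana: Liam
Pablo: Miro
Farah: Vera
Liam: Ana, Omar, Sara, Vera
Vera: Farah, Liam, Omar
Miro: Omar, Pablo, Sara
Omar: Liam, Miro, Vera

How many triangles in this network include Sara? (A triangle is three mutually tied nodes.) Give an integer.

0

Sara's neighbors are Liam, Miro, and Ximena, but none of them are tied to each other, so no triangle contains Sara.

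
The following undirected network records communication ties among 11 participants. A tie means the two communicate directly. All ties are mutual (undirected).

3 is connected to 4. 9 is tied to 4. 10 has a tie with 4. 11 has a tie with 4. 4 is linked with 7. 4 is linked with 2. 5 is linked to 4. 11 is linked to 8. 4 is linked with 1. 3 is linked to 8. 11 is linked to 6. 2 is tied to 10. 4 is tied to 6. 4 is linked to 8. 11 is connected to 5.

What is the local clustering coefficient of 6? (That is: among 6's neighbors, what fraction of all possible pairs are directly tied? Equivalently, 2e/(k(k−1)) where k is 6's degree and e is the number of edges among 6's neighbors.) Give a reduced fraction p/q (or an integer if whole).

1

6's neighbors: 4 and 11 (k = 2).
Possible neighbor pairs: C(2,2) = 1. Edges among them: 4–11 → e = 1.
Clustering(6) = 1/1.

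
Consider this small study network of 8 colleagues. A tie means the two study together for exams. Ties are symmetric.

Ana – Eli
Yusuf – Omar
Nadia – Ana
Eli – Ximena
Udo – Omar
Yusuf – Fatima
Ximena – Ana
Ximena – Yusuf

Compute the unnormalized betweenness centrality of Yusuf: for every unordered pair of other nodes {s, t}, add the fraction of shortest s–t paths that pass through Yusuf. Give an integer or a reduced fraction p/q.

Pairs whose geodesics pass through Yusuf — Udo–Ximena: 1; Udo–Nadia: 1; Udo–Ana: 1; Udo–Fatima: 1; Udo–Eli: 1; Ximena–Omar: 1; Ximena–Fatima: 1; Omar–Nadia: 1; Omar–Ana: 1; Omar–Fatima: 1; Omar–Eli: 1; Nadia–Fatima: 1; Ana–Fatima: 1; Fatima–Eli: 1.
All other pairs contribute 0.
Summing the contributions gives betweenness(Yusuf) = 14.

14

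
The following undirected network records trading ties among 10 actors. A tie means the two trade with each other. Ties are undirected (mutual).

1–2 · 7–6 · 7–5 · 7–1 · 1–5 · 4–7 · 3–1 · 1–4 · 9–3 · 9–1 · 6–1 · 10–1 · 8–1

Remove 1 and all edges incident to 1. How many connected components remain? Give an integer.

5

Without 1, the remaining ties split the others into: {3, 9}; {2}; {4, 5, 6, 7}; {10}; {8}.
That's 5 separate components.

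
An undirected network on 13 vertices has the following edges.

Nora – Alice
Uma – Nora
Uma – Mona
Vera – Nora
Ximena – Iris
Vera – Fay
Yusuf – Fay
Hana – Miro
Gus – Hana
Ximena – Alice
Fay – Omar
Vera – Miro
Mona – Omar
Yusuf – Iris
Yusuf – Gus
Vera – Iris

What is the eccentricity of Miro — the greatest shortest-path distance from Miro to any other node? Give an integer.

Distances from Miro: Alice:3, Fay:2, Gus:2, Hana:1, Iris:2, Mona:4, Nora:2, Omar:3, Uma:3, Vera:1, Ximena:3, Yusuf:3.
The largest is 4 (to Mona), so the eccentricity of Miro is 4.

4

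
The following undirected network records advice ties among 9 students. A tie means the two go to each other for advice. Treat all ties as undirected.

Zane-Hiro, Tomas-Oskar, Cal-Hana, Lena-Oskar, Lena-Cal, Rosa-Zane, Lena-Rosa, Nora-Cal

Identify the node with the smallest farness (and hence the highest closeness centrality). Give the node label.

Lena

Farness (sum of distances to all others) for each node — Cal:17, Hana:24, Hiro:29, Lena:14, Nora:24, Oskar:19, Rosa:17, Tomas:26, Zane:22.
The smallest farness is 14, for Lena, so Lena has the highest closeness.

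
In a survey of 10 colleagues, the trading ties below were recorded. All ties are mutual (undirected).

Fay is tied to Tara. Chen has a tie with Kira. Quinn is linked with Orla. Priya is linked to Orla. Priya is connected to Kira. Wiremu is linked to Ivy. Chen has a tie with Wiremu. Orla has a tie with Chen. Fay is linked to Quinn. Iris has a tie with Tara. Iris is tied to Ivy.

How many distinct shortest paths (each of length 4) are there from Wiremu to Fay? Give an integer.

The shortest distance is 4. The length-4 paths are: Wiremu–Chen–Orla–Quinn–Fay; Wiremu–Ivy–Iris–Tara–Fay.
That gives 2 distinct shortest paths.

2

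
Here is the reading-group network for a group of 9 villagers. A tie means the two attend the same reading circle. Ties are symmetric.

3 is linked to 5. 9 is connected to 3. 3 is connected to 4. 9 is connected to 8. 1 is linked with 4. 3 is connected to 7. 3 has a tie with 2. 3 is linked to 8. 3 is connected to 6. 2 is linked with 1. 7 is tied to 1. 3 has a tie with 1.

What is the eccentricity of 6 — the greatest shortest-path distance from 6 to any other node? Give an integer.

Distances from 6: 1:2, 2:2, 3:1, 4:2, 5:2, 7:2, 8:2, 9:2.
The largest is 2 (to 1, 8, 2, 4, 7, 9, and 5), so the eccentricity of 6 is 2.

2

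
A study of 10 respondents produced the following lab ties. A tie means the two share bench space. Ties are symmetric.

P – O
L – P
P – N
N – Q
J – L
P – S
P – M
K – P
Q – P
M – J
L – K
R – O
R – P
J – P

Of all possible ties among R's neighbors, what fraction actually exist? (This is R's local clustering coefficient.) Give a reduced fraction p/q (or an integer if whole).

1

R's neighbors: O and P (k = 2).
Possible neighbor pairs: C(2,2) = 1. Edges among them: O–P → e = 1.
Clustering(R) = 1/1.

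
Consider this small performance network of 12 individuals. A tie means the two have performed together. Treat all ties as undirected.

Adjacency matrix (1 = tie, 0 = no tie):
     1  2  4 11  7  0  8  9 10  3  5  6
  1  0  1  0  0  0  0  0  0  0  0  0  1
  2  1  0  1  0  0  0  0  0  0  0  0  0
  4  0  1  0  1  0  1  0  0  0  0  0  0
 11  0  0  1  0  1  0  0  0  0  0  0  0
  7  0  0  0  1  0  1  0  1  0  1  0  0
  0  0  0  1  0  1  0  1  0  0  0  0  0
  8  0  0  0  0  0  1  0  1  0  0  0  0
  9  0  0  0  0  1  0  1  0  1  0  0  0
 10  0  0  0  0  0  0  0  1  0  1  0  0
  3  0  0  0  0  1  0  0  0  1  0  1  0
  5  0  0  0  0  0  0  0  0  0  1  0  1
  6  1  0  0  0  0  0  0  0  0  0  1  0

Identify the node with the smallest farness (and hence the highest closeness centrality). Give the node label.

Farness (sum of distances to all others) for each node — 0:24, 1:32, 2:30, 3:24, 4:26, 5:28, 6:32, 7:22, 8:30, 9:28, 10:30, 11:26.
The smallest farness is 22, for 7, so 7 has the highest closeness.

7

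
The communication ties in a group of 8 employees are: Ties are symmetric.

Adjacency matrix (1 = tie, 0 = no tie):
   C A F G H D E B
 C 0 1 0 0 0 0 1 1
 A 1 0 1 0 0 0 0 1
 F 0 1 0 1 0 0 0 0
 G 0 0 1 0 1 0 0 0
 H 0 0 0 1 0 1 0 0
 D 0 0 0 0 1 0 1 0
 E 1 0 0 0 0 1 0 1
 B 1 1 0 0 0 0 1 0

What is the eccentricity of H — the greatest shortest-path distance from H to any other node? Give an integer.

Distances from H: A:3, B:3, C:3, D:1, E:2, F:2, G:1.
The largest is 3 (to A, C, and B), so the eccentricity of H is 3.

3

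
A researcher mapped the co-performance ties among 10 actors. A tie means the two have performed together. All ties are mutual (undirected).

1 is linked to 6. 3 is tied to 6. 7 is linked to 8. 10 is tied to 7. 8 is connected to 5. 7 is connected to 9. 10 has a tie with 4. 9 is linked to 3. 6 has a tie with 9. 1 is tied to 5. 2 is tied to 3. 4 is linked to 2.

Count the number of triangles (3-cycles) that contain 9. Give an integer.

1

9's neighbors: 3, 6, and 7.
Neighbor pairs that are themselves tied: 9–3–6. Each forms one triangle with 9, for 1 in total.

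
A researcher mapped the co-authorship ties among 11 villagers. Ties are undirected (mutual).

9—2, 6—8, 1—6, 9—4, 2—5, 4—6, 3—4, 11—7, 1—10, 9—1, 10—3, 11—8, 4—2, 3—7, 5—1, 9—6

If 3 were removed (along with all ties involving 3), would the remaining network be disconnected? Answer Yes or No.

Even without 3, every remaining node can still reach every other (the residual graph is connected), so 3 is not a cut vertex.

No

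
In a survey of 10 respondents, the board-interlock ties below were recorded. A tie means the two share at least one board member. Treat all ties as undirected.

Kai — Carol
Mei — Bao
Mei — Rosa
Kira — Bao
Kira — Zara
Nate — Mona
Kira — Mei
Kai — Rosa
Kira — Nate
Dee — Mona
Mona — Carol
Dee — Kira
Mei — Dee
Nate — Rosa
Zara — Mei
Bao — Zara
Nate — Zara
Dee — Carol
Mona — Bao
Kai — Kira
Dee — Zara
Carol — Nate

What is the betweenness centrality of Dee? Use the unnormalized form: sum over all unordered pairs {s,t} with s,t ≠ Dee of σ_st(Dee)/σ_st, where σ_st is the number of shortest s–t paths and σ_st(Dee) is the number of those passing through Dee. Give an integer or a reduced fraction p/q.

Pairs whose geodesics pass through Dee — Kira–Carol: 1/3; Kira–Mona: 1/3; Zara–Carol: 1/2; Zara–Mona: 1/3; Carol–Mei: 1; Mona–Mei: 1/2.
All other pairs contribute 0.
Summing the contributions gives betweenness(Dee) = 3.

3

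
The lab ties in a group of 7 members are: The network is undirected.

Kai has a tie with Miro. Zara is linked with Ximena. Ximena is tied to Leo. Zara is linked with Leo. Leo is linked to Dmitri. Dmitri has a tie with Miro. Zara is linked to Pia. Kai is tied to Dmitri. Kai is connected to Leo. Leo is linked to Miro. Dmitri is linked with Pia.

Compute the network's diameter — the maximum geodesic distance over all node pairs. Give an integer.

2

Eccentricity of each node (its greatest distance to any other): Dmitri:2, Kai:2, Leo:2, Miro:2, Pia:2, Ximena:2, Zara:2.
The maximum eccentricity is 2, realized for instance by the pair Dmitri–Zara via Dmitri – Leo – Zara. So the diameter is 2.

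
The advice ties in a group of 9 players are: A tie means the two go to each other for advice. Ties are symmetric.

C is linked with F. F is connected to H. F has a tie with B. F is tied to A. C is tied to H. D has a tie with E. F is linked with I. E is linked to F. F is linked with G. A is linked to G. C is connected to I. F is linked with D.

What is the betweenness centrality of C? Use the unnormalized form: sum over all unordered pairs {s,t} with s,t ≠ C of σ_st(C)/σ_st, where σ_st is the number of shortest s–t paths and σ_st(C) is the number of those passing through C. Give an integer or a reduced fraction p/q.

1/2

Pairs whose geodesics pass through C — H–I: 1/2.
All other pairs contribute 0.
Summing the contributions gives betweenness(C) = 1/2.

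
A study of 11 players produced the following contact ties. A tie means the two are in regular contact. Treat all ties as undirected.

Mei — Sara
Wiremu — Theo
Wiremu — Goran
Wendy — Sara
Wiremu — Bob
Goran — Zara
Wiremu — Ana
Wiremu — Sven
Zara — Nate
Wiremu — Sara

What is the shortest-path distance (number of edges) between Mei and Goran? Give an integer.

3

One shortest route is Mei – Sara – Wiremu – Goran, which uses 3 edges, and at distance 2 from Mei we only reach {Wendy, Wiremu}, which does not include Goran. So d(Mei,Goran) = 3.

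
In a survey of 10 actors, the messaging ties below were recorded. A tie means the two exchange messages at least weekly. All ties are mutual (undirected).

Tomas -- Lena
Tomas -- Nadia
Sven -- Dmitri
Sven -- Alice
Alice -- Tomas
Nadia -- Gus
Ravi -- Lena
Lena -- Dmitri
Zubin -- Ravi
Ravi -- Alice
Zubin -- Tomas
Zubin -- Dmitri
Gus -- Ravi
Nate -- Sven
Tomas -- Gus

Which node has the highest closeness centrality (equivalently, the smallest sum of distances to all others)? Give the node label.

Farness (sum of distances to all others) for each node — Alice:15, Dmitri:17, Gus:19, Lena:16, Nadia:20, Nate:25, Ravi:15, Sven:17, Tomas:14, Zubin:16.
The smallest farness is 14, for Tomas, so Tomas has the highest closeness.

Tomas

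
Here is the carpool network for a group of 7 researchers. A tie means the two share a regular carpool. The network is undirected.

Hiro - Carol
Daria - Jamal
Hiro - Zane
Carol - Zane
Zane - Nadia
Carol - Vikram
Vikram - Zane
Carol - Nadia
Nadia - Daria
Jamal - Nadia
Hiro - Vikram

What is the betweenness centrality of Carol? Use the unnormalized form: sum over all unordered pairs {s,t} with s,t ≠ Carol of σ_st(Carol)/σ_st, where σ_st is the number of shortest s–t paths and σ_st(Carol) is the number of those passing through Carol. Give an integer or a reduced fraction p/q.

Pairs whose geodesics pass through Carol — Nadia–Hiro: 1/2; Nadia–Vikram: 1/2; Jamal–Hiro: 1/2; Jamal–Vikram: 1/2; Daria–Hiro: 1/2; Daria–Vikram: 1/2.
All other pairs contribute 0.
Summing the contributions gives betweenness(Carol) = 3.

3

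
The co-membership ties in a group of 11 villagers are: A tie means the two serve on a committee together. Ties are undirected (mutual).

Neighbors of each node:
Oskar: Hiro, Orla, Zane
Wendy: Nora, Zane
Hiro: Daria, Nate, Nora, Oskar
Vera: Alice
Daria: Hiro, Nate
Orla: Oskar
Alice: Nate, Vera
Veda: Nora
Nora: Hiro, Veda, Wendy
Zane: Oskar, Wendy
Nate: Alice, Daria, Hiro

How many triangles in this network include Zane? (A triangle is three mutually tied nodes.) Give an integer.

Zane's neighbors are Oskar and Wendy, but none of them are tied to each other, so no triangle contains Zane.

0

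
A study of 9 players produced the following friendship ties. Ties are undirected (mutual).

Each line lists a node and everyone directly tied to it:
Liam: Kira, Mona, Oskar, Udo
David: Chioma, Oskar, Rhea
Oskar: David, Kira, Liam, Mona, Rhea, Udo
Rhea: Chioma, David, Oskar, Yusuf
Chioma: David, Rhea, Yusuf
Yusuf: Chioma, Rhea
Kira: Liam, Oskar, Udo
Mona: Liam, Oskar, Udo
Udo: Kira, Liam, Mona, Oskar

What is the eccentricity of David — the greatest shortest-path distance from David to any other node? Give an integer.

Distances from David: Chioma:1, Kira:2, Liam:2, Mona:2, Oskar:1, Rhea:1, Udo:2, Yusuf:2.
The largest is 2 (to Yusuf, Kira, Mona, Udo, and Liam), so the eccentricity of David is 2.

2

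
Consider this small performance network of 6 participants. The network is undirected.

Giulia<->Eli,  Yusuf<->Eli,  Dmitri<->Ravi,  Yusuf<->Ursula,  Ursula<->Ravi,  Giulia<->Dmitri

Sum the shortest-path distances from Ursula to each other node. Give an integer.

9

Distances from Ursula: Dmitri:2, Eli:2, Giulia:3, Ravi:1, Yusuf:1.
Sum = 2 + 2 + 3 + 1 + 1 = 9.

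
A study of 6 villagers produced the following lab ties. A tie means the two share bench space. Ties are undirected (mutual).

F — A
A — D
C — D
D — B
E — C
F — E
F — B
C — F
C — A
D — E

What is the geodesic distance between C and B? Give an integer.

One shortest route is C – D – B, which uses 2 edges, and C and B are not directly tied, so nothing shorter exists. So d(C,B) = 2.

2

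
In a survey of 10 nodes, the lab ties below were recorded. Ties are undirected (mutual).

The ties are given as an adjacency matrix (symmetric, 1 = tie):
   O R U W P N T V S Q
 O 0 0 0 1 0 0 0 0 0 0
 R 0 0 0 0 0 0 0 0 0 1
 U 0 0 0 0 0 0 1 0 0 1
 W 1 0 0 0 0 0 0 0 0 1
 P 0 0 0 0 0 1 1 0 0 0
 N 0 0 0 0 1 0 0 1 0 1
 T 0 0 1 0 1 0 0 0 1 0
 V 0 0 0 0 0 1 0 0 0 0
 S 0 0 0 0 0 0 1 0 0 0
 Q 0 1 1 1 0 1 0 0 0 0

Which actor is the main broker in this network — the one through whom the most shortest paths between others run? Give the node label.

Unnormalized betweenness of each node: N:12, O:0, P:4, Q:22, R:0, S:0, T:9, U:8, V:0, W:8.
Q has the largest value, 22, making it the main broker — the node through which the most shortest paths run.

Q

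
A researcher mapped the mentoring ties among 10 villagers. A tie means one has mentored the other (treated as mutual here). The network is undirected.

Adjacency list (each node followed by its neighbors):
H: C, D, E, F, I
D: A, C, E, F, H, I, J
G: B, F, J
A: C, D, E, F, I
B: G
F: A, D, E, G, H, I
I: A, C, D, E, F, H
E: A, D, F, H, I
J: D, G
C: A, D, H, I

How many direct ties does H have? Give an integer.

H is directly tied to C, D, E, F, and I. That is 5 neighbors, so the degree of H is 5.

5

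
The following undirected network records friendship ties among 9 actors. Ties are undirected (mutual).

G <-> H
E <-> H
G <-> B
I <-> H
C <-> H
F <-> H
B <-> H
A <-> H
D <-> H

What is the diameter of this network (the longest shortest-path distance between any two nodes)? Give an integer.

Eccentricity of each node (its greatest distance to any other): A:2, B:2, C:2, D:2, E:2, F:2, G:2, H:1, I:2.
The maximum eccentricity is 2, realized for instance by the pair G–A via G – H – A. So the diameter is 2.

2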